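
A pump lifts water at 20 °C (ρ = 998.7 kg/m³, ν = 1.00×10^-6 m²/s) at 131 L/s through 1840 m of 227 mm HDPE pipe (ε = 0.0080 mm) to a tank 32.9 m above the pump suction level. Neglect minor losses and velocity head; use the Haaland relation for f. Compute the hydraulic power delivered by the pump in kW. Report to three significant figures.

V = 4Q/(πD²) = 3.237 m/s; Re = 7.35×10^5; ε/D = 3.52×10^-5; f = 0.01276
h_f = f(L/D)V²/2g = 55.22 m
Total head H = z + h_f = 32.9 + 55.22 = 88.12 m
P_hyd = ρgQH = 998.7·9.81·0.131·88.12 = 113.1 kW

P_hyd ≈ 113 kW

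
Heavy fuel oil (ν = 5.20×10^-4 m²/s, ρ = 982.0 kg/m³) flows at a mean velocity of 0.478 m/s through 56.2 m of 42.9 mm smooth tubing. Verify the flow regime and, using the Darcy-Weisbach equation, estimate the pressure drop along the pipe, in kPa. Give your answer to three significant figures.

Re = VD/ν = 0.478·0.04290/5.20×10^-4 = 39.4 → laminar (Re < 2300)
f = 64/Re = 1.623
h_f = f(L/D)V²/(2g) = 1.623·(56.2/0.04290)·0.478²/(2·9.81) = 24.76 m
Δp = ρg·h_f = 982.0·9.81·24.76 = 238.5 kPa

Δp ≈ 239 kPa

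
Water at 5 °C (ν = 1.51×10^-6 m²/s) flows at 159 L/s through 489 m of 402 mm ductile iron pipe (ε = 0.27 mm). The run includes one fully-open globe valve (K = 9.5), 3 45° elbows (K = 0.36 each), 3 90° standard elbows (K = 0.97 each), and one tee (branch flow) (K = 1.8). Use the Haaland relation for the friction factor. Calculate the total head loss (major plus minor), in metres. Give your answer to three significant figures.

V = 4Q/(πD²) = 1.253 m/s; V²/2g = 0.07999 m
Re = 3.34×10^5, ε/D = 6.72×10^-4 → f = 0.01890 (Haaland)
Major: h_f = f(L/D)·V²/2g = 0.01890·1216·0.07999 = 1.839 m
Minor: ΣK = 15.3; h_m = ΣK·V²/2g = 1.223 m
Total H_L = 1.839 + 1.223 = 3.062 m

H_L ≈ 3.06 m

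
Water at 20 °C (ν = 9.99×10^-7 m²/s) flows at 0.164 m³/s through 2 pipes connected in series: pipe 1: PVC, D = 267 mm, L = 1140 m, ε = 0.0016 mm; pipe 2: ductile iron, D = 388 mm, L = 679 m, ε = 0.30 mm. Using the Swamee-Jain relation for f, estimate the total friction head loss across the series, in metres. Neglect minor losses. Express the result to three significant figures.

Pipe 1: V = 2.929 m/s, Re = 7.83×10^5, ε/D = 5.99×10^-6, f = 0.01223, h_1 = f(L/D)V²/2g = 22.83 m
Pipe 2: V = 1.387 m/s, Re = 5.39×10^5, ε/D = 7.73×10^-4, f = 0.01925, h_2 = f(L/D)V²/2g = 3.303 m
Series → Q common, losses add: H = Σh = 26.14 m

H ≈ 26.1 m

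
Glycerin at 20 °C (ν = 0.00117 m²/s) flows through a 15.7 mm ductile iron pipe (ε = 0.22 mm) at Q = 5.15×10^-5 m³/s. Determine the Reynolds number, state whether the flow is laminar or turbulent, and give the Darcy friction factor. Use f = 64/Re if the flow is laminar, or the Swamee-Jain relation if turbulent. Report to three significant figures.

V = 4Q/(πD²) = 0.2660 m/s
Re = VD/ν = 0.2660·0.0157/0.00117 = 3.57
Re < 2300 → laminar → f = 64/Re = 17.93

Re ≈ 3.57; laminar; f = 64/Re ≈ 17.9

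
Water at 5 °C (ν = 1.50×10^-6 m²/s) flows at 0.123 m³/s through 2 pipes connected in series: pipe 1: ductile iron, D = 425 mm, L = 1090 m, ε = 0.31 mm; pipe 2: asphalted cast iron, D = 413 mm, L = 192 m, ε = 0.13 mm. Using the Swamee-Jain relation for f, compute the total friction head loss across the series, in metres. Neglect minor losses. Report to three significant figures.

Pipe 1: V = 0.8670 m/s, Re = 2.46×10^5, ε/D = 7.29×10^-4, f = 0.01977, h_1 = f(L/D)V²/2g = 1.943 m
Pipe 2: V = 0.9182 m/s, Re = 2.53×10^5, ε/D = 3.15×10^-4, f = 0.01745, h_2 = f(L/D)V²/2g = 0.3485 m
Series → Q common, losses add: H = Σh = 2.291 m

H ≈ 2.29 m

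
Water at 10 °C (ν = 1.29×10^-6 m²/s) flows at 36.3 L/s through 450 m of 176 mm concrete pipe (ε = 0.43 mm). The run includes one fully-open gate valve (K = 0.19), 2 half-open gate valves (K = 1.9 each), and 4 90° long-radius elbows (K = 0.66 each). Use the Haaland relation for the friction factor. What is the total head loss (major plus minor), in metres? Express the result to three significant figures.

V = 4Q/(πD²) = 1.492 m/s; V²/2g = 0.1135 m
Re = 2.04×10^5, ε/D = 0.00244 → f = 0.02544 (Haaland)
Major: h_f = f(L/D)·V²/2g = 0.02544·2557·0.1135 = 7.382 m
Minor: ΣK = 6.63; h_m = ΣK·V²/2g = 0.7523 m
Total H_L = 7.382 + 0.7523 = 8.134 m

H_L ≈ 8.13 m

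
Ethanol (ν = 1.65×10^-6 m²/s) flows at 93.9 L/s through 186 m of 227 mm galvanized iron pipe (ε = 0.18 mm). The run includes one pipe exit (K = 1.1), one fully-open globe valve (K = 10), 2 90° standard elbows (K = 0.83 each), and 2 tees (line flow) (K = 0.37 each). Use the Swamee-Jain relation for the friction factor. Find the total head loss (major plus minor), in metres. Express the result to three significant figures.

V = 4Q/(πD²) = 2.320 m/s; V²/2g = 0.2744 m
Re = 3.19×10^5, ε/D = 7.93×10^-4 → f = 0.01977 (Swamee-Jain)
Major: h_f = f(L/D)·V²/2g = 0.01977·819.4·0.2744 = 4.446 m
Minor: ΣK = 13.5; h_m = ΣK·V²/2g = 3.704 m
Total H_L = 4.446 + 3.704 = 8.150 m

H_L ≈ 8.15 m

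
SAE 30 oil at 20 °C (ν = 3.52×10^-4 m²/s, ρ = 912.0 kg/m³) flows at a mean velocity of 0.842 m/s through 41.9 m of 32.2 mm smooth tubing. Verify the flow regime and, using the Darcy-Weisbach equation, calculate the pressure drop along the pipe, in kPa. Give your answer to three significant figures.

Δp ≈ 350 kPa

Re = VD/ν = 0.842·0.03220/3.52×10^-4 = 77.0 → laminar (Re < 2300)
f = 64/Re = 0.8309
h_f = f(L/D)V²/(2g) = 0.8309·(41.9/0.03220)·0.842²/(2·9.81) = 39.07 m
Δp = ρg·h_f = 912.0·9.81·39.07 = 349.5 kPa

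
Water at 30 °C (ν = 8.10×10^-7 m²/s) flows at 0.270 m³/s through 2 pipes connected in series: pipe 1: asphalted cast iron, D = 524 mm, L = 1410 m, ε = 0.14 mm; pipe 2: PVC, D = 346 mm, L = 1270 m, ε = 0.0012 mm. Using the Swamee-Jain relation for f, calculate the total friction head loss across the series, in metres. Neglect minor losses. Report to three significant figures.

Pipe 1: V = 1.252 m/s, Re = 8.10×10^5, ε/D = 2.67×10^-4, f = 0.01562, h_1 = f(L/D)V²/2g = 3.358 m
Pipe 2: V = 2.872 m/s, Re = 1.23×10^6, ε/D = 3.47×10^-6, f = 0.01132, h_2 = f(L/D)V²/2g = 17.46 m
Series → Q common, losses add: H = Σh = 20.82 m

H ≈ 20.8 m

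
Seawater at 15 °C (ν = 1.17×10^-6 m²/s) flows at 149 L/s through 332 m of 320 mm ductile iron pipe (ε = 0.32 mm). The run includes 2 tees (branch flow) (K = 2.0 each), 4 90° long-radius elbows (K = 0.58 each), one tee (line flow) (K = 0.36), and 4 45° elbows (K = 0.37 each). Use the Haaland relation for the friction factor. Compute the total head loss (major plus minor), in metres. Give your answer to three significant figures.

H_L ≈ 5.09 m

V = 4Q/(πD²) = 1.853 m/s; V²/2g = 0.1749 m
Re = 5.07×10^5, ε/D = 0.00100 → f = 0.02019 (Haaland)
Major: h_f = f(L/D)·V²/2g = 0.02019·1038·0.1749 = 3.665 m
Minor: ΣK = 8.16; h_m = ΣK·V²/2g = 1.428 m
Total H_L = 3.665 + 1.428 = 5.092 m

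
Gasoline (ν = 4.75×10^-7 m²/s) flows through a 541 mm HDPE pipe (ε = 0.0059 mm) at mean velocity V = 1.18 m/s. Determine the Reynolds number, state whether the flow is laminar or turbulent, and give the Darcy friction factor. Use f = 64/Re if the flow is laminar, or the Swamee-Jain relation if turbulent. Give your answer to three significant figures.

Re = VD/ν = 1.180·0.541/4.75×10^-7 = 1.34×10^6
Re > 4000 → turbulent; ε/D = 1.09×10^-5
Swamee-Jain: f = 0.01137

Re ≈ 1.34×10^6; turbulent; f ≈ 0.0114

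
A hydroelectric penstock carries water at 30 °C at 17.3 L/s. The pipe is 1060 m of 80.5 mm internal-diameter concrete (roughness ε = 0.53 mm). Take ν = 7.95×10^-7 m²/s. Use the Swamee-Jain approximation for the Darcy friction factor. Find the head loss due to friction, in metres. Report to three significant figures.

V = 4Q/(πD²) = 4·0.0173/(π·0.0805²) = 3.399 m/s
Re = VD/ν = 3.399·0.0805/7.95×10^-7 = 3.44×10^5 → turbulent
ε/D = 0.53/80.5 = 0.00658
Swamee-Jain: f = 0.03341
h_f = f(L/D)V²/(2g) = 0.03341·(1060/0.0805)·3.399²/(2·9.81) = 259.1 m

h_f ≈ 259 m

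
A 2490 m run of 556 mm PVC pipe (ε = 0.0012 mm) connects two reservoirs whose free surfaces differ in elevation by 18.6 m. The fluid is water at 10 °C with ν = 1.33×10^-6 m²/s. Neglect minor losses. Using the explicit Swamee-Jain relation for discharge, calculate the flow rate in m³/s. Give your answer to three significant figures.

Swamee-Jain (Type II): Q = -0.965·√(gD⁵h_f/L)·ln[ε/(3.7D) + √(3.17ν²L/(gD³h_f))]
√(gD⁵h_f/L) = √(9.81·0.556⁵·18.6/2490) = 0.06240
ε/(3.7D) = 5.83×10^-7; √(3.17ν²L/(gD³h_f)) = 2.11×10^-5
Q = -0.965·0.06240·ln(2.168×10^-5) = 0.6466 m³/s
Check: V = 2.66 m/s, Re = 1.11×10^6, f = 0.01146, h_f = 18.6 m ≈ 18.6 m ✓

Q ≈ 0.647 m³/s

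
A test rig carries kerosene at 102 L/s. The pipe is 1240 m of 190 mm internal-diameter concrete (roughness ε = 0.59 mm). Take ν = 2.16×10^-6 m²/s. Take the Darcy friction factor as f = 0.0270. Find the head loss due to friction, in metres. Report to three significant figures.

V = 4Q/(πD²) = 4·0.102/(π·0.190²) = 3.598 m/s
h_f = f(L/D)V²/(2g) = 0.02700·(1240/0.190)·3.598²/(2·9.81) = 116.2 m

h_f ≈ 116 m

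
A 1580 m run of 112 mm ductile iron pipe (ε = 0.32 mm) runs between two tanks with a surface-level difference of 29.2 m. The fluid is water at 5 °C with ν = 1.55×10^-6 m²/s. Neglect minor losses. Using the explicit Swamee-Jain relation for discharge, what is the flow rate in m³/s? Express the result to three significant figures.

Q ≈ 0.0120 m³/s

Swamee-Jain (Type II): Q = -0.965·√(gD⁵h_f/L)·ln[ε/(3.7D) + √(3.17ν²L/(gD³h_f))]
√(gD⁵h_f/L) = √(9.81·0.112⁵·29.2/1580) = 0.001787
ε/(3.7D) = 7.72×10^-4; √(3.17ν²L/(gD³h_f)) = 1.73×10^-4
Q = -0.965·0.001787·ln(9.451×10^-4) = 0.01201 m³/s
Check: V = 1.22 m/s, Re = 8.81×10^4, f = 0.02758, h_f = 29.5 m ≈ 29.2 m ✓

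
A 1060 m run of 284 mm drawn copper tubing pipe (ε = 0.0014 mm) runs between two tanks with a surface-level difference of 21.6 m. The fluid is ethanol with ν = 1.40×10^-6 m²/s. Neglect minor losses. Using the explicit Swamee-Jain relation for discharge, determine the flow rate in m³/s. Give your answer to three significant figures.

Swamee-Jain (Type II): Q = -0.965·√(gD⁵h_f/L)·ln[ε/(3.7D) + √(3.17ν²L/(gD³h_f))]
√(gD⁵h_f/L) = √(9.81·0.284⁵·21.6/1060) = 0.01922
ε/(3.7D) = 1.33×10^-6; √(3.17ν²L/(gD³h_f)) = 3.68×10^-5
Q = -0.965·0.01922·ln(3.817×10^-5) = 0.1887 m³/s
Check: V = 2.98 m/s, Re = 6.04×10^5, f = 0.01275, h_f = 21.5 m ≈ 21.6 m ✓

Q ≈ 0.189 m³/s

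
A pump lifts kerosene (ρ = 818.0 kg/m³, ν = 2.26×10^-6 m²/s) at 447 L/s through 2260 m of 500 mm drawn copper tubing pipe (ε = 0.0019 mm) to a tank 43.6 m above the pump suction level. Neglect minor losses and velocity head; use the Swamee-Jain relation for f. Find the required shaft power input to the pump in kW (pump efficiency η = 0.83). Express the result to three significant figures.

P_shaft ≈ 256 kW

V = 4Q/(πD²) = 2.277 m/s; Re = 5.04×10^5; ε/D = 3.80×10^-6; f = 0.01314
h_f = f(L/D)V²/2g = 15.68 m
Total head H = z + h_f = 43.6 + 15.68 = 59.28 m
P_hyd = ρgQH = 818.0·9.81·0.447·59.28 = 212.6 kW
P_shaft = P_hyd/η = 212.6/0.83 = 256.2 kW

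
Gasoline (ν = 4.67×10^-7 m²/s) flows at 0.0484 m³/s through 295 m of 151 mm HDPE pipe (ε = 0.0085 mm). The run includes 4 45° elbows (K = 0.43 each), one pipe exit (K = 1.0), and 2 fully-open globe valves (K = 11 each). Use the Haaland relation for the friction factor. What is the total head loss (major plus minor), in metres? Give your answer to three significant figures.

V = 4Q/(πD²) = 2.703 m/s; V²/2g = 0.3723 m
Re = 8.74×10^5, ε/D = 5.63×10^-5 → f = 0.01282 (Haaland)
Major: h_f = f(L/D)·V²/2g = 0.01282·1954·0.3723 = 9.323 m
Minor: ΣK = 24.7; h_m = ΣK·V²/2g = 9.203 m
Total H_L = 9.323 + 9.203 = 18.53 m

H_L ≈ 18.5 m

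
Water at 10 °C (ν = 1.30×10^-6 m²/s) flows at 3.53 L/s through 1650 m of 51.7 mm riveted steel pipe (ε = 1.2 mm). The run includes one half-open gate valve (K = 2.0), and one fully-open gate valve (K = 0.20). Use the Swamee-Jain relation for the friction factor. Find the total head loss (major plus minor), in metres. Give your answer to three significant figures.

V = 4Q/(πD²) = 1.682 m/s; V²/2g = 0.1441 m
Re = 6.69×10^4, ε/D = 0.0232 → f = 0.05237 (Swamee-Jain)
Major: h_f = f(L/D)·V²/2g = 0.05237·31915·0.1441 = 240.9 m
Minor: ΣK = 2.20; h_m = ΣK·V²/2g = 0.3171 m
Total H_L = 240.9 + 0.3171 = 241.2 m

H_L ≈ 241 m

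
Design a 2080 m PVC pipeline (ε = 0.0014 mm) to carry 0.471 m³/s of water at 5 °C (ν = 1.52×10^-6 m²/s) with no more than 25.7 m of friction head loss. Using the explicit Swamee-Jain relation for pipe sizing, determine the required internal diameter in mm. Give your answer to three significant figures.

D ≈ 452 mm

Swamee-Jain (Type III): D = 0.66·[ε^1.25·(LQ²/(gh_f))^4.75 + ν·Q^9.4·(L/(gh_f))^5.2]^0.04
LQ²/(gh_f) = 1.830; L/(gh_f) = 8.250
Term 1 = ε^1.25·(…)^4.75 = 8.50×10^-7; Term 2 = ν·Q^9.4·(…)^5.2 = 7.48×10^-5
D = 0.66·(8.50×10^-7 + 7.48×10^-5)^0.04 = 0.4515 m = 452 mm
Check: V = 2.94 m/s, Re = 8.74×10^5, f = 0.01195, h_f = 24.3 m ≈ 25.7 m ✓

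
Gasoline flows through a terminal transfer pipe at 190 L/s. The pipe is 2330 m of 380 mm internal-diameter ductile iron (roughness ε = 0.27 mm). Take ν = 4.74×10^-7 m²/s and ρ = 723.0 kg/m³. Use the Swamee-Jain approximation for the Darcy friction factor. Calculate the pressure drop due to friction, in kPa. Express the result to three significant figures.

Δp ≈ 115 kPa

V = 4Q/(πD²) = 4·0.190/(π·0.380²) = 1.675 m/s
Re = VD/ν = 1.675·0.380/4.74×10^-7 = 1.34×10^6 → turbulent
ε/D = 0.27/380 = 7.11×10^-4
Swamee-Jain: f = 0.01847
h_f = f(L/D)V²/(2g) = 0.01847·(2330/0.380)·1.675²/(2·9.81) = 16.20 m
Δp = ρg·h_f = 723.0·9.81·16.20 = 114.9 kPa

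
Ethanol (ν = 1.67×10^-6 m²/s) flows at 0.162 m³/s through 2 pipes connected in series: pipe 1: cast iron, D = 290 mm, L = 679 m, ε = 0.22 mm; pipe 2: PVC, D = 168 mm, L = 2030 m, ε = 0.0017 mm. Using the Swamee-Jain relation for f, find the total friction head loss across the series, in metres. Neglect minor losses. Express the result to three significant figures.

H ≈ 423 m

Pipe 1: V = 2.453 m/s, Re = 4.26×10^5, ε/D = 7.59×10^-4, f = 0.01935, h_1 = f(L/D)V²/2g = 13.89 m
Pipe 2: V = 7.308 m/s, Re = 7.35×10^5, ε/D = 1.01×10^-5, f = 0.01244, h_2 = f(L/D)V²/2g = 409.1 m
Series → Q common, losses add: H = Σh = 423.0 m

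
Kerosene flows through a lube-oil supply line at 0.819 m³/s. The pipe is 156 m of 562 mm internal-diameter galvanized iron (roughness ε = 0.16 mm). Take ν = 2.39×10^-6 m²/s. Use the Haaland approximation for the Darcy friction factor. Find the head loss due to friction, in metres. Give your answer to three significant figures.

V = 4Q/(πD²) = 4·0.819/(π·0.562²) = 3.302 m/s
Re = VD/ν = 3.302·0.562/2.39×10^-6 = 7.76×10^5 → turbulent
ε/D = 0.16/562 = 2.85×10^-4
Haaland: f = 0.01563
h_f = f(L/D)V²/(2g) = 0.01563·(156/0.562)·3.302²/(2·9.81) = 2.411 m

h_f ≈ 2.41 m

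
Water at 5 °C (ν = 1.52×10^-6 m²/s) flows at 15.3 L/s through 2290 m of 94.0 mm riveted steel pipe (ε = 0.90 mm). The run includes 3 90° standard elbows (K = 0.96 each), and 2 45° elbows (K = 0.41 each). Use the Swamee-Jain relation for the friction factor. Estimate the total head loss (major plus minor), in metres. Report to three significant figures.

V = 4Q/(πD²) = 2.205 m/s; V²/2g = 0.2477 m
Re = 1.36×10^5, ε/D = 0.00957 → f = 0.03801 (Swamee-Jain)
Major: h_f = f(L/D)·V²/2g = 0.03801·24362·0.2477 = 229.4 m
Minor: ΣK = 3.70; h_m = ΣK·V²/2g = 0.9166 m
Total H_L = 229.4 + 0.9166 = 230.3 m

H_L ≈ 230 m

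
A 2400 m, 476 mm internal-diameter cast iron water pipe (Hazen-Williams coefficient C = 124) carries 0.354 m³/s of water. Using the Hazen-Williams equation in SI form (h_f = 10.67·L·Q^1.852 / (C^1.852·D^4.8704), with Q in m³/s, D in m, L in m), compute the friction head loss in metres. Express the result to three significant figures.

h_f ≈ 18.5 m

h_f = 10.67·2400·0.354^1.852 / (124^1.852·0.476^4.8704) = 18.46 m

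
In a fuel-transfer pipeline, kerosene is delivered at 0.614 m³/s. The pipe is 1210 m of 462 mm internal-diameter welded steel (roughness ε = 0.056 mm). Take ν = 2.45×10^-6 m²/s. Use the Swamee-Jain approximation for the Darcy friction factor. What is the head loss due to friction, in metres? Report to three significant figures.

h_f ≈ 25.5 m

V = 4Q/(πD²) = 4·0.614/(π·0.462²) = 3.663 m/s
Re = VD/ν = 3.663·0.462/2.45×10^-6 = 6.91×10^5 → turbulent
ε/D = 0.056/462 = 1.21×10^-4
Swamee-Jain: f = 0.01424
h_f = f(L/D)V²/(2g) = 0.01424·(1210/0.462)·3.663²/(2·9.81) = 25.51 m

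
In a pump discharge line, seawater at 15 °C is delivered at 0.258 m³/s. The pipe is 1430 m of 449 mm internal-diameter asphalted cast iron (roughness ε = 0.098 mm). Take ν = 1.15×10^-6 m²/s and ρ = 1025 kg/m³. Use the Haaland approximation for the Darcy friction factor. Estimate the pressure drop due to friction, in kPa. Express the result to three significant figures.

V = 4Q/(πD²) = 4·0.258/(π·0.449²) = 1.629 m/s
Re = VD/ν = 1.629·0.449/1.15×10^-6 = 6.36×10^5 → turbulent
ε/D = 0.098/449 = 2.18×10^-4
Haaland: f = 0.01519
h_f = f(L/D)V²/(2g) = 0.01519·(1430/0.449)·1.629²/(2·9.81) = 6.546 m
Δp = ρg·h_f = 1025·9.81·6.546 = 65.82 kPa

Δp ≈ 65.8 kPa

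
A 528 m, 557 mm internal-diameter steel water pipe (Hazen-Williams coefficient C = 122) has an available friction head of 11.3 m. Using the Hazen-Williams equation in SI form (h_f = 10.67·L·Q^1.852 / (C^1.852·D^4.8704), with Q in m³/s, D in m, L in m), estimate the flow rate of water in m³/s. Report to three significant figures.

Rearranging: Q = [h_f·C^1.852·D^4.8704 / (10.67·L)]^(1/1.852)
Q = [11.3·122^1.852·0.557^4.8704 / (10.67·528)]^0.540 = 0.9149 m³/s

Q ≈ 0.915 m³/s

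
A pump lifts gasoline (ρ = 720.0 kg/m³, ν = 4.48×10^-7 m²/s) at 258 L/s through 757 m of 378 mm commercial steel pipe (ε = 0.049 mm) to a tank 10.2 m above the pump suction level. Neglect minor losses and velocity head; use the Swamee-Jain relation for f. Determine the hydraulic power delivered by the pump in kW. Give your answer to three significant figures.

V = 4Q/(πD²) = 2.299 m/s; Re = 1.94×10^6; ε/D = 1.30×10^-4; f = 0.01338
h_f = f(L/D)V²/2g = 7.220 m
Total head H = z + h_f = 10.2 + 7.220 = 17.42 m
P_hyd = ρgQH = 720.0·9.81·0.258·17.42 = 31.74 kW

P_hyd ≈ 31.7 kW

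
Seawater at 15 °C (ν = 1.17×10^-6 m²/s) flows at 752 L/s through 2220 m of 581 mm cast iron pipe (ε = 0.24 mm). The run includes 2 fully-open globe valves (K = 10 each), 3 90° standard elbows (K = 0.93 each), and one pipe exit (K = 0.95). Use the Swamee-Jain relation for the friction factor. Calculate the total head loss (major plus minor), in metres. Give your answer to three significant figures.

V = 4Q/(πD²) = 2.836 m/s; V²/2g = 0.4101 m
Re = 1.41×10^6, ε/D = 4.13×10^-4 → f = 0.01651 (Swamee-Jain)
Major: h_f = f(L/D)·V²/2g = 0.01651·3821·0.4101 = 25.87 m
Minor: ΣK = 23.7; h_m = ΣK·V²/2g = 9.735 m
Total H_L = 25.87 + 9.735 = 35.60 m

H_L ≈ 35.6 m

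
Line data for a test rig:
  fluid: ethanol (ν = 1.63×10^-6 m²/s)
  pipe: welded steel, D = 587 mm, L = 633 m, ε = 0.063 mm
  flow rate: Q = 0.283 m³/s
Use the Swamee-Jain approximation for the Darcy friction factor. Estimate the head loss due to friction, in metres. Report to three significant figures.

h_f ≈ 0.905 m

V = 4Q/(πD²) = 4·0.283/(π·0.587²) = 1.046 m/s
Re = VD/ν = 1.046·0.587/1.63×10^-6 = 3.77×10^5 → turbulent
ε/D = 0.063/587 = 1.07×10^-4
Swamee-Jain: f = 0.01505
h_f = f(L/D)V²/(2g) = 0.01505·(633/0.587)·1.046²/(2·9.81) = 0.9047 m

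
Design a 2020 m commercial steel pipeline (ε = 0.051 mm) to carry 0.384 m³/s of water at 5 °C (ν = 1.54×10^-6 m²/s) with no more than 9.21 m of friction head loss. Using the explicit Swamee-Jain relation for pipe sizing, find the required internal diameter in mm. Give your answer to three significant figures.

Swamee-Jain (Type III): D = 0.66·[ε^1.25·(LQ²/(gh_f))^4.75 + ν·Q^9.4·(L/(gh_f))^5.2]^0.04
LQ²/(gh_f) = 3.297; L/(gh_f) = 22.36
Term 1 = ε^1.25·(…)^4.75 = 0.00125; Term 2 = ν·Q^9.4·(…)^5.2 = 0.00198
D = 0.66·(0.00125 + 0.00198)^0.04 = 0.5247 m = 525 mm
Check: V = 1.78 m/s, Re = 6.05×10^5, f = 0.01413, h_f = 8.75 m ≈ 9.21 m ✓

D ≈ 525 mm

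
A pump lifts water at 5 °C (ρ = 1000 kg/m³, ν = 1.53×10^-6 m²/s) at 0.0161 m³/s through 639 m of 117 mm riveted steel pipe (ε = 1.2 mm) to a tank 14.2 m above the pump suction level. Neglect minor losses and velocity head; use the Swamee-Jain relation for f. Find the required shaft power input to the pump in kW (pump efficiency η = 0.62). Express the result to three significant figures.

P_shaft ≈ 9.81 kW

V = 4Q/(πD²) = 1.497 m/s; Re = 1.15×10^5; ε/D = 0.0103; f = 0.03897
h_f = f(L/D)V²/2g = 24.33 m
Total head H = z + h_f = 14.2 + 24.33 = 38.53 m
P_hyd = ρgQH = 1000·9.81·0.0161·38.53 = 6.085 kW
P_shaft = P_hyd/η = 6.085/0.62 = 9.815 kW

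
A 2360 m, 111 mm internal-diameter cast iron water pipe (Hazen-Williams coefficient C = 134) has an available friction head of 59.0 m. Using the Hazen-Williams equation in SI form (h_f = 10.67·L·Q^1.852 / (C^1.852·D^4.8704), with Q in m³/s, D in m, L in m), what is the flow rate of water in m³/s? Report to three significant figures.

Q ≈ 0.0157 m³/s

Rearranging: Q = [h_f·C^1.852·D^4.8704 / (10.67·L)]^(1/1.852)
Q = [59.0·134^1.852·0.111^4.8704 / (10.67·2360)]^0.540 = 0.01571 m³/s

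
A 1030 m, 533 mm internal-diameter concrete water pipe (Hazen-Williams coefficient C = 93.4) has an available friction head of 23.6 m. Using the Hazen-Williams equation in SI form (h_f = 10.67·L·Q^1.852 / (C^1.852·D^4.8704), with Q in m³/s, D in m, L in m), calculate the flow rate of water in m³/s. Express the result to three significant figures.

Rearranging: Q = [h_f·C^1.852·D^4.8704 / (10.67·L)]^(1/1.852)
Q = [23.6·93.4^1.852·0.533^4.8704 / (10.67·1030)]^0.540 = 0.6472 m³/s

Q ≈ 0.647 m³/s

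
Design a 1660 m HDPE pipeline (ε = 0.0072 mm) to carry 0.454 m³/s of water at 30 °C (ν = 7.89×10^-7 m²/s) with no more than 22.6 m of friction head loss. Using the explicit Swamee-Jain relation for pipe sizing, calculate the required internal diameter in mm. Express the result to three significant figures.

D ≈ 428 mm

Swamee-Jain (Type III): D = 0.66·[ε^1.25·(LQ²/(gh_f))^4.75 + ν·Q^9.4·(L/(gh_f))^5.2]^0.04
LQ²/(gh_f) = 1.543; L/(gh_f) = 7.487
Term 1 = ε^1.25·(…)^4.75 = 2.93×10^-6; Term 2 = ν·Q^9.4·(…)^5.2 = 1.66×10^-5
D = 0.66·(2.93×10^-6 + 1.66×10^-5)^0.04 = 0.4277 m = 428 mm
Check: V = 3.16 m/s, Re = 1.71×10^6, f = 0.01118, h_f = 22.1 m ≈ 22.6 m ✓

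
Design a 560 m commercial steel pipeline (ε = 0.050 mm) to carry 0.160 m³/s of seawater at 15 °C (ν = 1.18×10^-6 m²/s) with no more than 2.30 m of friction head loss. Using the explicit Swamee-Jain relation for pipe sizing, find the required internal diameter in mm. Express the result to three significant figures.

Swamee-Jain (Type III): D = 0.66·[ε^1.25·(LQ²/(gh_f))^4.75 + ν·Q^9.4·(L/(gh_f))^5.2]^0.04
LQ²/(gh_f) = 0.6354; L/(gh_f) = 24.82
Term 1 = ε^1.25·(…)^4.75 = 4.88×10^-7; Term 2 = ν·Q^9.4·(…)^5.2 = 6.97×10^-7
D = 0.66·(4.88×10^-7 + 6.97×10^-7)^0.04 = 0.3824 m = 382 mm
Check: V = 1.39 m/s, Re = 4.51×10^5, f = 0.01498, h_f = 2.17 m ≈ 2.30 m ✓

D ≈ 382 mm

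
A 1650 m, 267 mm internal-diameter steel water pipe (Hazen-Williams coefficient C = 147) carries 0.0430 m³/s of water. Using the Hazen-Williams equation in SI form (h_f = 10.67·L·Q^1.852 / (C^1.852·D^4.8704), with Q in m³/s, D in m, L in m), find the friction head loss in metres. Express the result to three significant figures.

h_f = 10.67·1650·0.0430^1.852 / (147^1.852·0.267^4.8704) = 3.119 m

h_f ≈ 3.12 m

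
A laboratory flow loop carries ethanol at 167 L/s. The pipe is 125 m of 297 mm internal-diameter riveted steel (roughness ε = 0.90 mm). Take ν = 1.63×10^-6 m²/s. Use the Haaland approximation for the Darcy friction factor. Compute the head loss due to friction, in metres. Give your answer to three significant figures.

V = 4Q/(πD²) = 4·0.167/(π·0.297²) = 2.411 m/s
Re = VD/ν = 2.411·0.297/1.63×10^-6 = 4.39×10^5 → turbulent
ε/D = 0.90/297 = 0.00303
Haaland: f = 0.02657
h_f = f(L/D)V²/(2g) = 0.02657·(125/0.297)·2.411²/(2·9.81) = 3.312 m

h_f ≈ 3.31 m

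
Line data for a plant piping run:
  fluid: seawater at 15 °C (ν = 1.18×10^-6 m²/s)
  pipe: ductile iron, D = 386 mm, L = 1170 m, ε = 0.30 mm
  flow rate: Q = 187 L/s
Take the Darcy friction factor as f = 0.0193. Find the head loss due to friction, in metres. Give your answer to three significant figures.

h_f ≈ 7.61 m

V = 4Q/(πD²) = 4·0.187/(π·0.386²) = 1.598 m/s
h_f = f(L/D)V²/(2g) = 0.01930·(1170/0.386)·1.598²/(2·9.81) = 7.614 m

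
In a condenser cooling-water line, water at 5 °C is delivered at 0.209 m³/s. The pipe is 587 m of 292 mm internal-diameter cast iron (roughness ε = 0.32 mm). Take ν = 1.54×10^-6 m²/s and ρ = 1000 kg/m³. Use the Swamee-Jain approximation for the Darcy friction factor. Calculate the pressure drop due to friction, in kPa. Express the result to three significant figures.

Δp ≈ 202 kPa

V = 4Q/(πD²) = 4·0.209/(π·0.292²) = 3.121 m/s
Re = VD/ν = 3.121·0.292/1.54×10^-6 = 5.92×10^5 → turbulent
ε/D = 0.32/292 = 0.00110
Swamee-Jain: f = 0.02067
h_f = f(L/D)V²/(2g) = 0.02067·(587/0.292)·3.121²/(2·9.81) = 20.63 m
Δp = ρg·h_f = 1000·9.81·20.63 = 202.4 kPa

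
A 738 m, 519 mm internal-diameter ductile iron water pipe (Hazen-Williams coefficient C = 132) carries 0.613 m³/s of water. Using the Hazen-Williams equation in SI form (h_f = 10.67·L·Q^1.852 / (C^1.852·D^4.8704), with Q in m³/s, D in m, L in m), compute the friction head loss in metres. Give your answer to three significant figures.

h_f ≈ 9.17 m

h_f = 10.67·738·0.613^1.852 / (132^1.852·0.519^4.8704) = 9.174 m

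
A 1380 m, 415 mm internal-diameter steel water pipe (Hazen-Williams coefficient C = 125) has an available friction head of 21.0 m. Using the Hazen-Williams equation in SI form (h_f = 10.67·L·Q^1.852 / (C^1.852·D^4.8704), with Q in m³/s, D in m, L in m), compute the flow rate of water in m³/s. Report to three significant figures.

Q ≈ 0.360 m³/s

Rearranging: Q = [h_f·C^1.852·D^4.8704 / (10.67·L)]^(1/1.852)
Q = [21.0·125^1.852·0.415^4.8704 / (10.67·1380)]^0.540 = 0.3596 m³/s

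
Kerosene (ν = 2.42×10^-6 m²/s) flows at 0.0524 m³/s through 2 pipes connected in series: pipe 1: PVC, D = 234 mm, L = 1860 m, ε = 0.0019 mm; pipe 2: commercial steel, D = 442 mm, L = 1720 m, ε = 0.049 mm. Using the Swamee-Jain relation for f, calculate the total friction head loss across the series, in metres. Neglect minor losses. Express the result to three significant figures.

Pipe 1: V = 1.218 m/s, Re = 1.18×10^5, ε/D = 8.12×10^-6, f = 0.01732, h_1 = f(L/D)V²/2g = 10.42 m
Pipe 2: V = 0.3415 m/s, Re = 6.24×10^4, ε/D = 1.11×10^-4, f = 0.02027, h_2 = f(L/D)V²/2g = 0.4688 m
Series → Q common, losses add: H = Σh = 10.89 m

H ≈ 10.9 m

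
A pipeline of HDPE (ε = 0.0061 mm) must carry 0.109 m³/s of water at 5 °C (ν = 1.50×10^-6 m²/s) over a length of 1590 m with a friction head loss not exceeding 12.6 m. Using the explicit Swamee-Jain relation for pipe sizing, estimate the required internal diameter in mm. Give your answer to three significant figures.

Swamee-Jain (Type III): D = 0.66·[ε^1.25·(LQ²/(gh_f))^4.75 + ν·Q^9.4·(L/(gh_f))^5.2]^0.04
LQ²/(gh_f) = 0.1528; L/(gh_f) = 12.86
Term 1 = ε^1.25·(…)^4.75 = 4.04×10^-11; Term 2 = ν·Q^9.4·(…)^5.2 = 7.88×10^-10
D = 0.66·(4.04×10^-11 + 7.88×10^-10)^0.04 = 0.2859 m = 286 mm
Check: V = 1.70 m/s, Re = 3.24×10^5, f = 0.01443, h_f = 11.8 m ≈ 12.6 m ✓

D ≈ 286 mm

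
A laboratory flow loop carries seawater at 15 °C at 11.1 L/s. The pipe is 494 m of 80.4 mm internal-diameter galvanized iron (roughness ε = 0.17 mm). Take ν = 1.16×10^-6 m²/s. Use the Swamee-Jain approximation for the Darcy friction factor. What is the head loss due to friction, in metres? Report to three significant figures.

V = 4Q/(πD²) = 4·0.0111/(π·0.0804²) = 2.186 m/s
Re = VD/ν = 2.186·0.0804/1.16×10^-6 = 1.52×10^5 → turbulent
ε/D = 0.17/80.4 = 0.00211
Swamee-Jain: f = 0.02508
h_f = f(L/D)V²/(2g) = 0.02508·(494/0.0804)·2.186²/(2·9.81) = 37.55 m

h_f ≈ 37.5 m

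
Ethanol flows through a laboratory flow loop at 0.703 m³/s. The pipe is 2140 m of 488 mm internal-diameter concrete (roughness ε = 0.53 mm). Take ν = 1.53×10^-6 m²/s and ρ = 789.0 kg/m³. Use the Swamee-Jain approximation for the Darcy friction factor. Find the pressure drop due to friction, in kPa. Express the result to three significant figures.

V = 4Q/(πD²) = 4·0.703/(π·0.488²) = 3.759 m/s
Re = VD/ν = 3.759·0.488/1.53×10^-6 = 1.20×10^6 → turbulent
ε/D = 0.53/488 = 0.00109
Swamee-Jain: f = 0.02036
h_f = f(L/D)V²/(2g) = 0.02036·(2140/0.488)·3.759²/(2·9.81) = 64.27 m
Δp = ρg·h_f = 789.0·9.81·64.27 = 497.5 kPa

Δp ≈ 497 kPa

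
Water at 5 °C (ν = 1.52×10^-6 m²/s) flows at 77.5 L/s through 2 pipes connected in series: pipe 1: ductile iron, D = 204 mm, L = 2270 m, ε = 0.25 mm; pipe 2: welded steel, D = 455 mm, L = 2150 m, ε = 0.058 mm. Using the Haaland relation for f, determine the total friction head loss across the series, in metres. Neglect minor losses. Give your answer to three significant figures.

H ≈ 69.1 m

Pipe 1: V = 2.371 m/s, Re = 3.18×10^5, ε/D = 0.00123, f = 0.02139, h_1 = f(L/D)V²/2g = 68.19 m
Pipe 2: V = 0.4766 m/s, Re = 1.43×10^5, ε/D = 1.27×10^-4, f = 0.01729, h_2 = f(L/D)V²/2g = 0.9458 m
Series → Q common, losses add: H = Σh = 69.14 m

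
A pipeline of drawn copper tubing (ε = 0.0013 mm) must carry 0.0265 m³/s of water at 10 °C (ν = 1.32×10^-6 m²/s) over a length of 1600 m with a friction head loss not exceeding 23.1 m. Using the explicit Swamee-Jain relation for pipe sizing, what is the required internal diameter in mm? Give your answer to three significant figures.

Swamee-Jain (Type III): D = 0.66·[ε^1.25·(LQ²/(gh_f))^4.75 + ν·Q^9.4·(L/(gh_f))^5.2]^0.04
LQ²/(gh_f) = 0.004958; L/(gh_f) = 7.061
Term 1 = ε^1.25·(…)^4.75 = 4.96×10^-19; Term 2 = ν·Q^9.4·(…)^5.2 = 5.16×10^-17
D = 0.66·(4.96×10^-19 + 5.16×10^-17)^0.04 = 0.1473 m = 147 mm
Check: V = 1.55 m/s, Re = 1.74×10^5, f = 0.01605, h_f = 21.5 m ≈ 23.1 m ✓

D ≈ 147 mm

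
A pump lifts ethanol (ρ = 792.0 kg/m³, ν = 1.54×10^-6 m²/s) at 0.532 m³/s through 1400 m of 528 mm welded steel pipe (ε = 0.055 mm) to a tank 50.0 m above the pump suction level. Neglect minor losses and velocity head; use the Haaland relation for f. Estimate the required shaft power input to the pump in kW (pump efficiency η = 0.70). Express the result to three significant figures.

P_shaft ≈ 359 kW

V = 4Q/(πD²) = 2.430 m/s; Re = 8.33×10^5; ε/D = 1.04×10^-4; f = 0.01359
h_f = f(L/D)V²/2g = 10.84 m
Total head H = z + h_f = 50.0 + 10.84 = 60.84 m
P_hyd = ρgQH = 792.0·9.81·0.532·60.84 = 251.5 kW
P_shaft = P_hyd/η = 251.5/0.70 = 359.3 kW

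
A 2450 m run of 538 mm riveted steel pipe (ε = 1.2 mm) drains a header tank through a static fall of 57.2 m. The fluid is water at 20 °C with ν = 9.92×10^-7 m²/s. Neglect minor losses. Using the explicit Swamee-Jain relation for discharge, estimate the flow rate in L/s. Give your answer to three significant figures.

Q ≈ 725 L/s

Swamee-Jain (Type II): Q = -0.965·√(gD⁵h_f/L)·ln[ε/(3.7D) + √(3.17ν²L/(gD³h_f))]
√(gD⁵h_f/L) = √(9.81·0.538⁵·57.2/2450) = 0.1016
ε/(3.7D) = 6.03×10^-4; √(3.17ν²L/(gD³h_f)) = 9.35×10^-6
Q = -0.965·0.1016·ln(6.122×10^-4) = 0.7254 m³/s
Check: V = 3.19 m/s, Re = 1.73×10^6, f = 0.02426, h_f = 57.3 m ≈ 57.2 m ✓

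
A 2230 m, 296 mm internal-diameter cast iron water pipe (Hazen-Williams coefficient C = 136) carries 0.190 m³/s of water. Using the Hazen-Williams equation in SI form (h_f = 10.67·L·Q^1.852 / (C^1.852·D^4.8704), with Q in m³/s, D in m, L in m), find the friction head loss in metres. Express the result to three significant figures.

h_f ≈ 46.2 m

h_f = 10.67·2230·0.190^1.852 / (136^1.852·0.296^4.8704) = 46.18 m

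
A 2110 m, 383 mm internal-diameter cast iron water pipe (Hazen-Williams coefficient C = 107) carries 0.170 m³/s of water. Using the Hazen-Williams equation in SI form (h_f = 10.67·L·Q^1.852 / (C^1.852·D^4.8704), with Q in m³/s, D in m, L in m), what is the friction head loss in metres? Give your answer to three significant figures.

h_f = 10.67·2110·0.170^1.852 / (107^1.852·0.383^4.8704) = 15.81 m

h_f ≈ 15.8 m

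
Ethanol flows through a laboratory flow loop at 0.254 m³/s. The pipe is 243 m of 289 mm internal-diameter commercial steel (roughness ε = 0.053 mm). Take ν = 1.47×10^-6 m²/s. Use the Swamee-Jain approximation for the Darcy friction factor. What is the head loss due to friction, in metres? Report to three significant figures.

V = 4Q/(πD²) = 4·0.254/(π·0.289²) = 3.872 m/s
Re = VD/ν = 3.872·0.289/1.47×10^-6 = 7.61×10^5 → turbulent
ε/D = 0.053/289 = 1.83×10^-4
Swamee-Jain: f = 0.01485
h_f = f(L/D)V²/(2g) = 0.01485·(243/0.289)·3.872²/(2·9.81) = 9.539 m

h_f ≈ 9.54 m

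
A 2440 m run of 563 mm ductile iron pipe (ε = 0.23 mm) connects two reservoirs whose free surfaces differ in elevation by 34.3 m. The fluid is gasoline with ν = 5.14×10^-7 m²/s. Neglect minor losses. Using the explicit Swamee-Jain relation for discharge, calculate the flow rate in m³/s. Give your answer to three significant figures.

Q ≈ 0.772 m³/s

Swamee-Jain (Type II): Q = -0.965·√(gD⁵h_f/L)·ln[ε/(3.7D) + √(3.17ν²L/(gD³h_f))]
√(gD⁵h_f/L) = √(9.81·0.563⁵·34.3/2440) = 0.08832
ε/(3.7D) = 1.10×10^-4; √(3.17ν²L/(gD³h_f)) = 5.83×10^-6
Q = -0.965·0.08832·ln(1.162×10^-4) = 0.7722 m³/s
Check: V = 3.10 m/s, Re = 3.40×10^6, f = 0.01620, h_f = 34.4 m ≈ 34.3 m ✓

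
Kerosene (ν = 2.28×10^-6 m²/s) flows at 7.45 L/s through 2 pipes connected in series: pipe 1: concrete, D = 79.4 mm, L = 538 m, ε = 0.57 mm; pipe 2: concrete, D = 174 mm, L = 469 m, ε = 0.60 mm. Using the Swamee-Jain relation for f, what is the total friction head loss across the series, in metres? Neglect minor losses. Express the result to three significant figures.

Pipe 1: V = 1.505 m/s, Re = 5.24×10^4, ε/D = 0.00718, f = 0.03574, h_1 = f(L/D)V²/2g = 27.94 m
Pipe 2: V = 0.3133 m/s, Re = 2.39×10^4, ε/D = 0.00345, f = 0.03192, h_2 = f(L/D)V²/2g = 0.4304 m
Series → Q common, losses add: H = Σh = 28.37 m

H ≈ 28.4 m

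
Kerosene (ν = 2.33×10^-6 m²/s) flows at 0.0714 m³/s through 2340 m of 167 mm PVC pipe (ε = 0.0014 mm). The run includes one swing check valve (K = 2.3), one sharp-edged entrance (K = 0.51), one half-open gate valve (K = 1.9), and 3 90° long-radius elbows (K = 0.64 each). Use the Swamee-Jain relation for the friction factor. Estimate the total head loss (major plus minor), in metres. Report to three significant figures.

H_L ≈ 119 m

V = 4Q/(πD²) = 3.260 m/s; V²/2g = 0.5416 m
Re = 2.34×10^5, ε/D = 8.38×10^-6 → f = 0.01516 (Swamee-Jain)
Major: h_f = f(L/D)·V²/2g = 0.01516·14012·0.5416 = 115.0 m
Minor: ΣK = 6.63; h_m = ΣK·V²/2g = 3.591 m
Total H_L = 115.0 + 3.591 = 118.6 m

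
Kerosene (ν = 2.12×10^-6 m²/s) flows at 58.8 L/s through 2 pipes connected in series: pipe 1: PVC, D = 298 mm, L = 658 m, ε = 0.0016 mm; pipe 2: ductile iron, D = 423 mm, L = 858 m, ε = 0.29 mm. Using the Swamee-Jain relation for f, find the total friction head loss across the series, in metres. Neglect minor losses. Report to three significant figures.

H ≈ 1.77 m

Pipe 1: V = 0.8431 m/s, Re = 1.19×10^5, ε/D = 5.37×10^-6, f = 0.01728, h_1 = f(L/D)V²/2g = 1.382 m
Pipe 2: V = 0.4184 m/s, Re = 8.35×10^4, ε/D = 6.86×10^-4, f = 0.02164, h_2 = f(L/D)V²/2g = 0.3916 m
Series → Q common, losses add: H = Σh = 1.774 m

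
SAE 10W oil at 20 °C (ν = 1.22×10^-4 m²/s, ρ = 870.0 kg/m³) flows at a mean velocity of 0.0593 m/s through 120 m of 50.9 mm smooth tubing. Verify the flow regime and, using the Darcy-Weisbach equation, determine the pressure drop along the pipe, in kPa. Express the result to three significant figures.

Re = VD/ν = 0.0593·0.05090/1.22×10^-4 = 24.7 → laminar (Re < 2300)
f = 64/Re = 2.587
h_f = f(L/D)V²/(2g) = 2.587·(120/0.05090)·0.0593²/(2·9.81) = 1.093 m
Δp = ρg·h_f = 870.0·9.81·1.093 = 9.329 kPa

Δp ≈ 9.33 kPa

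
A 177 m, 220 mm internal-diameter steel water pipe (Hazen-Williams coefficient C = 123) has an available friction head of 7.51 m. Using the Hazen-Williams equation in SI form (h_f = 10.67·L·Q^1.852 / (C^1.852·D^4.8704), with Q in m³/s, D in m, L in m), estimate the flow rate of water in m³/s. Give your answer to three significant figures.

Q ≈ 0.116 m³/s

Rearranging: Q = [h_f·C^1.852·D^4.8704 / (10.67·L)]^(1/1.852)
Q = [7.51·123^1.852·0.220^4.8704 / (10.67·177)]^0.540 = 0.1160 m³/s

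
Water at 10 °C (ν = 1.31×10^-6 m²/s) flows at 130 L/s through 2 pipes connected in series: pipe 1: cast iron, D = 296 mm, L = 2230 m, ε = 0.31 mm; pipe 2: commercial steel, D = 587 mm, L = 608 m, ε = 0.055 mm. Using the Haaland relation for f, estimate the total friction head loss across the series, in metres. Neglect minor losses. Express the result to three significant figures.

Pipe 1: V = 1.889 m/s, Re = 4.27×10^5, ε/D = 0.00105, f = 0.02049, h_1 = f(L/D)V²/2g = 28.08 m
Pipe 2: V = 0.4804 m/s, Re = 2.15×10^5, ε/D = 9.37×10^-5, f = 0.01595, h_2 = f(L/D)V²/2g = 0.1944 m
Series → Q common, losses add: H = Σh = 28.27 m

H ≈ 28.3 m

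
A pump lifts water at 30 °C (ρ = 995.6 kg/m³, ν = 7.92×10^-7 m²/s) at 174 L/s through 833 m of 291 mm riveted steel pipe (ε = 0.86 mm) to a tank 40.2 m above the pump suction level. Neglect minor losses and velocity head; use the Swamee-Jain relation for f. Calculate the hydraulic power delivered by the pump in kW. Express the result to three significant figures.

P_hyd ≈ 113 kW

V = 4Q/(πD²) = 2.616 m/s; Re = 9.61×10^5; ε/D = 0.00296; f = 0.02627
h_f = f(L/D)V²/2g = 26.23 m
Total head H = z + h_f = 40.2 + 26.23 = 66.43 m
P_hyd = ρgQH = 995.6·9.81·0.174·66.43 = 112.9 kW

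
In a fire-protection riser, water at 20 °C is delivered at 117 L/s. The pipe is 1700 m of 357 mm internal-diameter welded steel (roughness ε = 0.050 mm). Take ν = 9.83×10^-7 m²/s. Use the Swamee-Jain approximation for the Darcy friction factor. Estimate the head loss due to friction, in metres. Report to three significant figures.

h_f ≈ 5.03 m

V = 4Q/(πD²) = 4·0.117/(π·0.357²) = 1.169 m/s
Re = VD/ν = 1.169·0.357/9.83×10^-7 = 4.24×10^5 → turbulent
ε/D = 0.050/357 = 1.40×10^-4
Swamee-Jain: f = 0.01517
h_f = f(L/D)V²/(2g) = 0.01517·(1700/0.357)·1.169²/(2·9.81) = 5.031 m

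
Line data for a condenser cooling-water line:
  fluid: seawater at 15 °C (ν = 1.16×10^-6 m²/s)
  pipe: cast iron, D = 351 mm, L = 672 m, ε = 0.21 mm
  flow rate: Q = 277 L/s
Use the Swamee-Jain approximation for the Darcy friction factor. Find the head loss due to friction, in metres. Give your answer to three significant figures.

V = 4Q/(πD²) = 4·0.277/(π·0.351²) = 2.863 m/s
Re = VD/ν = 2.863·0.351/1.16×10^-6 = 8.66×10^5 → turbulent
ε/D = 0.21/351 = 5.98×10^-4
Swamee-Jain: f = 0.01800
h_f = f(L/D)V²/(2g) = 0.01800·(672/0.351)·2.863²/(2·9.81) = 14.40 m

h_f ≈ 14.4 m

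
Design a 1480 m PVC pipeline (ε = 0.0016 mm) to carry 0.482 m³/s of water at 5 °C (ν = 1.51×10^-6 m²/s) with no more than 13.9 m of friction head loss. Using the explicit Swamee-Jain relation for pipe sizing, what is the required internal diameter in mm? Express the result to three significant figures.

Swamee-Jain (Type III): D = 0.66·[ε^1.25·(LQ²/(gh_f))^4.75 + ν·Q^9.4·(L/(gh_f))^5.2]^0.04
LQ²/(gh_f) = 2.522; L/(gh_f) = 10.85
Term 1 = ε^1.25·(…)^4.75 = 4.60×10^-6; Term 2 = ν·Q^9.4·(…)^5.2 = 3.84×10^-4
D = 0.66·(4.60×10^-6 + 3.84×10^-4)^0.04 = 0.4821 m = 482 mm
Check: V = 2.64 m/s, Re = 8.43×10^5, f = 0.01202, h_f = 13.1 m ≈ 13.9 m ✓

D ≈ 482 mm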